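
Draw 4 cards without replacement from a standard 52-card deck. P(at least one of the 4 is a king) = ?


P(at least one) = 1 - P(none)
P(none) = (48/52) × (47/51) × (46/50) × (45/49) = 0.718737
P(at least one) = 1 - 0.718737 = 0.2813

P = 0.2813


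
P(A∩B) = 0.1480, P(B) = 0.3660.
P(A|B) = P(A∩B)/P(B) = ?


P(A|B) = 0.1480/0.3660 = 0.4044

P(A|B) = 0.4044


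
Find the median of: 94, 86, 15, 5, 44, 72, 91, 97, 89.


Sorted: 5, 15, 44, 72, 86, 89, 91, 94, 97
n = 9 (odd)
Middle value = 86

Median = 86


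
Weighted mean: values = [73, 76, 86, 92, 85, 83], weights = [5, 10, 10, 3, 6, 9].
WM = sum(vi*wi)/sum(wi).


Numerator = 73*5 + 76*10 + 86*10 + 92*3 + 85*6 + 83*9 = 3518
Denominator = 5 + 10 + 10 + 3 + 6 + 9 = 43
WM = 3518/43 = 81.8140

WM = 81.8140


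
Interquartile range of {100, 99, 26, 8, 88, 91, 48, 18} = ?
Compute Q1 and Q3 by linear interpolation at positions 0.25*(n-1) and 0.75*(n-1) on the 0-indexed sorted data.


Sorted: 8, 18, 26, 48, 88, 91, 99, 100
Q1 (25th %ile) = 24.0000
Q3 (75th %ile) = 93.0000
IQR = 93.0000 - 24.0000 = 69.0000

IQR = 69.0000


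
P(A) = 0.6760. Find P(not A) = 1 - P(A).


P(not A) = 1 - 0.6760 = 0.3240

P(not A) = 0.3240


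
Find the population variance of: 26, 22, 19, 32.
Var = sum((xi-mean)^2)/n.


Mean = 24.7500
Squared deviations: 1.5625, 7.5625, 33.0625, 52.5625
Sum = 94.7500
Variance = 94.7500/4 = 23.6875

Variance = 23.6875


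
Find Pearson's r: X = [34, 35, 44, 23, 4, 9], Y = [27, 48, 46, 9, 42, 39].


Mean X = 24.8333, Mean Y = 35.1667
SD X = 14.392320, SD Y = 13.508228
Cov = 18.027778
r = 18.027778/(14.392320*13.508228) = 0.0927

r = 0.0927


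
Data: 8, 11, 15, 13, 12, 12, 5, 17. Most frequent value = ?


Frequencies: 5:1, 8:1, 11:1, 12:2, 13:1, 15:1, 17:1
Max frequency = 2
Mode = 12

Mode = 12


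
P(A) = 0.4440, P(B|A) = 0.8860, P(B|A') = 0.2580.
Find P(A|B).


P(B) = P(B|A)*P(A) + P(B|A')*P(A')
= 0.8860*0.4440 + 0.2580*0.5560
= 0.393384 + 0.143448 = 0.536832
P(A|B) = 0.393384/0.536832 = 0.7328

P(A|B) = 0.7328


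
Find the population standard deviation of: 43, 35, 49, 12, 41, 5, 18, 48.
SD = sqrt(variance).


Mean = 31.3750
Variance = 259.7344
SD = sqrt(259.7344) = 16.1163

SD = 16.1163


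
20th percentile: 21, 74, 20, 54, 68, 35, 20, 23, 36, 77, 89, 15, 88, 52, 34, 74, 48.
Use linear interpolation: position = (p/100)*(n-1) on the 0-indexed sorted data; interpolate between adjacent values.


Sorted: 15, 20, 20, 21, 23, 34, 35, 36, 48, 52, 54, 68, 74, 74, 77, 88, 89
n = 17
Index = 20/100 * 16 = 3.2000
Lower = data[3] = 21, Upper = data[4] = 23
P20 = 21 + 0.2000*(2) = 21.4000

P20 = 21.4000


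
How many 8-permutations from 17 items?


P(17,8) = 17!/9!
= 355687428096000/362880
= 980179200

P(17,8) = 980179200


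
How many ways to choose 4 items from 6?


C(6,4) = 6!/(4! × 2!)
= 720/(24 × 2)
= 15

C(6,4) = 15


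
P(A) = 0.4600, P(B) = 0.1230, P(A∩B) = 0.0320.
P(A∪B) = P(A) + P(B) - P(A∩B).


P(A∪B) = 0.4600 + 0.1230 - 0.0320
= 0.5830 - 0.0320
= 0.5510

P(A∪B) = 0.5510


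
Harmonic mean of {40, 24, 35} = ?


Sum of reciprocals = 1/40 + 1/24 + 1/35 = 0.095238
HM = 3/0.095238 = 31.5000

HM = 31.5000


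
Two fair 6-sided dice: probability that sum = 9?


Total outcomes = 6×6 = 36
Favorable (sum = 9): 4
P = 4/36 = 0.1111

P = 0.1111


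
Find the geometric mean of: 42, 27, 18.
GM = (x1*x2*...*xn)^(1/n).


Product = 42 × 27 × 18 = 20412
GM = 20412^(1/3) = 27.3293

GM = 27.3293


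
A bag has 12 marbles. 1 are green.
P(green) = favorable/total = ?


P = 1/12 = 0.0833

P = 0.0833


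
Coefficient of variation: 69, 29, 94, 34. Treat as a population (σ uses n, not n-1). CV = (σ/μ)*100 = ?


Mean = 56.5000
SD = 26.5754
CV = (26.5754/56.5000)*100 = 47.0360%

CV = 47.0360%


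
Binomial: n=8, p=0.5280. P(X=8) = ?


C(8,8) = 1
p^8 = 0.006040
(1-p)^0 = 1.000000
P = 1 * 0.006040 * 1.000000 = 0.0060

P(X=8) = 0.0060


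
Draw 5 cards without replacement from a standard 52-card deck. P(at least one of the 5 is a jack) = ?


P(at least one) = 1 - P(none)
P(none) = (48/52) × (47/51) × (46/50) × (45/49) × (44/48) = 0.658842
P(at least one) = 1 - 0.658842 = 0.3412

P = 0.3412


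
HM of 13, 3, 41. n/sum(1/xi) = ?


Sum of reciprocals = 1/13 + 1/3 + 1/41 = 0.434647
HM = 3/0.434647 = 6.9022

HM = 6.9022


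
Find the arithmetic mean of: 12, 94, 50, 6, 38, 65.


Sum = 12 + 94 + 50 + 6 + 38 + 65 = 265
n = 6
Mean = 265/6 = 44.1667

Mean = 44.1667


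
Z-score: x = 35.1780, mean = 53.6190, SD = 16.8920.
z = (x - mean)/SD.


z = (35.1780 - 53.6190)/16.8920
= -18.4410/16.8920
= -1.0917

z = -1.0917


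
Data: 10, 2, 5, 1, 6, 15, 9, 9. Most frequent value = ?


Frequencies: 1:1, 2:1, 5:1, 6:1, 9:2, 10:1, 15:1
Max frequency = 2
Mode = 9

Mode = 9


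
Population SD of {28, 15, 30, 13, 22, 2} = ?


Mean = 18.3333
Variance = 91.5556
SD = sqrt(91.5556) = 9.5685

SD = 9.5685


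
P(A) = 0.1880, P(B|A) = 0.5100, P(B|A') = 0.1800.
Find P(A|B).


P(B) = P(B|A)*P(A) + P(B|A')*P(A')
= 0.5100*0.1880 + 0.1800*0.8120
= 0.095880 + 0.146160 = 0.242040
P(A|B) = 0.095880/0.242040 = 0.3961

P(A|B) = 0.3961


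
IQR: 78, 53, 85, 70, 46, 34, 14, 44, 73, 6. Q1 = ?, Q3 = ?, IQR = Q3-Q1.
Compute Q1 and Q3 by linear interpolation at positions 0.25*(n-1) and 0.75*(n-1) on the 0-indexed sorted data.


Sorted: 6, 14, 34, 44, 46, 53, 70, 73, 78, 85
Q1 (25th %ile) = 36.5000
Q3 (75th %ile) = 72.2500
IQR = 72.2500 - 36.5000 = 35.7500

IQR = 35.7500


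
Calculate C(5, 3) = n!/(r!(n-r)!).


C(5,3) = 5!/(3! × 2!)
= 120/(6 × 2)
= 10

C(5,3) = 10


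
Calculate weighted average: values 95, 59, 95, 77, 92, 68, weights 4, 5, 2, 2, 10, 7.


Numerator = 95*4 + 59*5 + 95*2 + 77*2 + 92*10 + 68*7 = 2415
Denominator = 4 + 5 + 2 + 2 + 10 + 7 = 30
WM = 2415/30 = 80.5000

WM = 80.5000


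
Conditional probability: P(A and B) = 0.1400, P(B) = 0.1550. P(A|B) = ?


P(A|B) = 0.1400/0.1550 = 0.9032

P(A|B) = 0.9032


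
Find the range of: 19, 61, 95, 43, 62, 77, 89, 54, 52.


Max = 95, Min = 19
Range = 95 - 19 = 76

Range = 76


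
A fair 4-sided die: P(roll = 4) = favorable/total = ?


Favorable outcomes (roll = 4): 1
Total outcomes = 4
P = 1/4 = 0.2500

P = 0.2500


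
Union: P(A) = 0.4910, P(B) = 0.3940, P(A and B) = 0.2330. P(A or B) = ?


P(A∪B) = 0.4910 + 0.3940 - 0.2330
= 0.8850 - 0.2330
= 0.6520

P(A∪B) = 0.6520


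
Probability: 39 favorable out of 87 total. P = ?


P = 39/87 = 0.4483

P = 0.4483


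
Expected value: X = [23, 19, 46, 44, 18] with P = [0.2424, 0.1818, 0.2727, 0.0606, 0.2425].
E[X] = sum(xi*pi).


E[X] = 23*0.2424 + 19*0.1818 + 46*0.2727 + 44*0.0606 + 18*0.2425
= 5.5752 + 3.4542 + 12.5442 + 2.6664 + 4.3650
= 28.6050

E[X] = 28.6050


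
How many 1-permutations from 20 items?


P(20,1) = 20!/19!
= 2432902008176640000/121645100408832000
= 20

P(20,1) = 20


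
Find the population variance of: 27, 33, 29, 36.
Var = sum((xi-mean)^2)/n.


Mean = 31.2500
Squared deviations: 18.0625, 3.0625, 5.0625, 22.5625
Sum = 48.7500
Variance = 48.7500/4 = 12.1875

Variance = 12.1875


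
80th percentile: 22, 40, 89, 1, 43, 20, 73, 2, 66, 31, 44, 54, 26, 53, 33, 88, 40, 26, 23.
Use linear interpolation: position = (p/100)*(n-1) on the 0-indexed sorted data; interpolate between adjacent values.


Sorted: 1, 2, 20, 22, 23, 26, 26, 31, 33, 40, 40, 43, 44, 53, 54, 66, 73, 88, 89
n = 19
Index = 80/100 * 18 = 14.4000
Lower = data[14] = 54, Upper = data[15] = 66
P80 = 54 + 0.4000*(12) = 58.8000

P80 = 58.8000


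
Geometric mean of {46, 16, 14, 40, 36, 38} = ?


Product = 46 × 16 × 14 × 40 × 36 × 38 = 563834880
GM = 563834880^(1/6) = 28.7426

GM = 28.7426


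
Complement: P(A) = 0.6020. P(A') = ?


P(not A) = 1 - 0.6020 = 0.3980

P(not A) = 0.3980


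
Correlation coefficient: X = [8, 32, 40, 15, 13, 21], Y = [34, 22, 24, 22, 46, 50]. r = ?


Mean X = 21.5000, Mean Y = 33.0000
SD X = 11.176612, SD Y = 11.416363
Cov = -57.166667
r = -57.166667/(11.176612*11.416363) = -0.4480

r = -0.4480


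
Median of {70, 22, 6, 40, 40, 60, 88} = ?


Sorted: 6, 22, 40, 40, 60, 70, 88
n = 7 (odd)
Middle value = 40

Median = 40


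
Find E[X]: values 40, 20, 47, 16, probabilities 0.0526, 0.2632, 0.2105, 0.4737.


E[X] = 40*0.0526 + 20*0.2632 + 47*0.2105 + 16*0.4737
= 2.1040 + 5.2640 + 9.8935 + 7.5792
= 24.8407

E[X] = 24.8407


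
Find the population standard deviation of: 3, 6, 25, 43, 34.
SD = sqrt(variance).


Mean = 22.2000
Variance = 242.1600
SD = sqrt(242.1600) = 15.5615

SD = 15.5615


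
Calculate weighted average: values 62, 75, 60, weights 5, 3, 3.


Numerator = 62*5 + 75*3 + 60*3 = 715
Denominator = 5 + 3 + 3 = 11
WM = 715/11 = 65.0000

WM = 65.0000


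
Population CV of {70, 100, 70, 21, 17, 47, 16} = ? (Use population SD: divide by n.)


Mean = 48.7143
SD = 30.1980
CV = (30.1980/48.7143)*100 = 61.9900%

CV = 61.9900%


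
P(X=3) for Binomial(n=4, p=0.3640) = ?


C(4,3) = 4
p^3 = 0.048229
(1-p)^1 = 0.636000
P = 4 * 0.048229 * 0.636000 = 0.1227

P(X=3) = 0.1227


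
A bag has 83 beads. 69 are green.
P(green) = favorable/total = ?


P = 69/83 = 0.8313

P = 0.8313


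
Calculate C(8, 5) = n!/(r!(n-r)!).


C(8,5) = 8!/(5! × 3!)
= 40320/(120 × 6)
= 56

C(8,5) = 56


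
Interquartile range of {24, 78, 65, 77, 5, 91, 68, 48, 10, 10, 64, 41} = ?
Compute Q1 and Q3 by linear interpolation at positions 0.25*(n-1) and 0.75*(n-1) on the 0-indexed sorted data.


Sorted: 5, 10, 10, 24, 41, 48, 64, 65, 68, 77, 78, 91
Q1 (25th %ile) = 20.5000
Q3 (75th %ile) = 70.2500
IQR = 70.2500 - 20.5000 = 49.7500

IQR = 49.7500


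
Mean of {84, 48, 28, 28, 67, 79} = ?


Sum = 84 + 48 + 28 + 28 + 67 + 79 = 334
n = 6
Mean = 334/6 = 55.6667

Mean = 55.6667


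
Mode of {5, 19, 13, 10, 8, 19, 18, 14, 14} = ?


Frequencies: 5:1, 8:1, 10:1, 13:1, 14:2, 18:1, 19:2
Max frequency = 2
Mode = 14, 19

Mode = 14, 19


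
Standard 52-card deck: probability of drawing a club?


13 clubs in 52 cards
P = 13/52 = 0.2500

P = 0.2500


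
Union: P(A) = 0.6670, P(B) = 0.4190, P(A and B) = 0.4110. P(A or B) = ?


P(A∪B) = 0.6670 + 0.4190 - 0.4110
= 1.0860 - 0.4110
= 0.6750

P(A∪B) = 0.6750


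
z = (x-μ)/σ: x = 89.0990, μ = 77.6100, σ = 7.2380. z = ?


z = (89.0990 - 77.6100)/7.2380
= 11.4890/7.2380
= 1.5873

z = 1.5873


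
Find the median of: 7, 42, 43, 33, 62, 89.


Sorted: 7, 33, 42, 43, 62, 89
n = 6 (even)
Middle values: 42 and 43
Median = (42+43)/2 = 42.5000

Median = 42.5000


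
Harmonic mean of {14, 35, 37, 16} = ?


Sum of reciprocals = 1/14 + 1/35 + 1/37 + 1/16 = 0.189527
HM = 4/0.189527 = 21.1052

HM = 21.1052


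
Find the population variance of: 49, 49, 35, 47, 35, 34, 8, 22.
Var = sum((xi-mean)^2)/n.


Mean = 34.8750
Squared deviations: 199.5156, 199.5156, 0.0156, 147.0156, 0.0156, 0.7656, 722.2656, 165.7656
Sum = 1434.8750
Variance = 1434.8750/8 = 179.3594

Variance = 179.3594


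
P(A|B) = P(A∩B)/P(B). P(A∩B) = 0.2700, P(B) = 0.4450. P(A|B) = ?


P(A|B) = 0.2700/0.4450 = 0.6067

P(A|B) = 0.6067


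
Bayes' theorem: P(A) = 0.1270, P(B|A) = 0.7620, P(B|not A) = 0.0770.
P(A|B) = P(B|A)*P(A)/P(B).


P(B) = P(B|A)*P(A) + P(B|A')*P(A')
= 0.7620*0.1270 + 0.0770*0.8730
= 0.096774 + 0.067221 = 0.163995
P(A|B) = 0.096774/0.163995 = 0.5901

P(A|B) = 0.5901


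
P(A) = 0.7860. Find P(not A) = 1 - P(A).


P(not A) = 1 - 0.7860 = 0.2140

P(not A) = 0.2140


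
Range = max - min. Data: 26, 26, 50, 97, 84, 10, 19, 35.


Max = 97, Min = 10
Range = 97 - 10 = 87

Range = 87


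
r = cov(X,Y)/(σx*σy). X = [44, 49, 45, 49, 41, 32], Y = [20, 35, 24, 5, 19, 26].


Mean X = 43.3333, Mean Y = 21.5000
SD X = 5.792716, SD Y = 9.032349
Cov = -9.833333
r = -9.833333/(5.792716*9.032349) = -0.1879

r = -0.1879


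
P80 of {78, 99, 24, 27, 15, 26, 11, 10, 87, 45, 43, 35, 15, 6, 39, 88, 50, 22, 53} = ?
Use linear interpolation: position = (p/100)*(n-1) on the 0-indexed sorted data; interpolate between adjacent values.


Sorted: 6, 10, 11, 15, 15, 22, 24, 26, 27, 35, 39, 43, 45, 50, 53, 78, 87, 88, 99
n = 19
Index = 80/100 * 18 = 14.4000
Lower = data[14] = 53, Upper = data[15] = 78
P80 = 53 + 0.4000*(25) = 63.0000

P80 = 63.0000


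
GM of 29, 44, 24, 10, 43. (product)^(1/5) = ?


Product = 29 × 44 × 24 × 10 × 43 = 13168320
GM = 13168320^(1/5) = 26.5403

GM = 26.5403


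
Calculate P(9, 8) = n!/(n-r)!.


P(9,8) = 9!/1!
= 362880/1
= 362880

P(9,8) = 362880


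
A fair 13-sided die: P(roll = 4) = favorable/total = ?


Favorable outcomes (roll = 4): 1
Total outcomes = 13
P = 1/13 = 0.0769

P = 0.0769


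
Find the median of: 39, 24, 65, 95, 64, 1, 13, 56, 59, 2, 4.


Sorted: 1, 2, 4, 13, 24, 39, 56, 59, 64, 65, 95
n = 11 (odd)
Middle value = 39

Median = 39


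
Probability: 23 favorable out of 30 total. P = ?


P = 23/30 = 0.7667

P = 0.7667


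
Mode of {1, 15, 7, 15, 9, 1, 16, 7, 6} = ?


Frequencies: 1:2, 6:1, 7:2, 9:1, 15:2, 16:1
Max frequency = 2
Mode = 1, 7, 15

Mode = 1, 7, 15


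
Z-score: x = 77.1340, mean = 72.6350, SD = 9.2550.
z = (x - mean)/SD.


z = (77.1340 - 72.6350)/9.2550
= 4.4990/9.2550
= 0.4861

z = 0.4861


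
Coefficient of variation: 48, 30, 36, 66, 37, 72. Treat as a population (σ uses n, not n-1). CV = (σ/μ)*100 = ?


Mean = 48.1667
SD = 15.7524
CV = (15.7524/48.1667)*100 = 32.7040%

CV = 32.7040%


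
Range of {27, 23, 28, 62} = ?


Max = 62, Min = 23
Range = 62 - 23 = 39

Range = 39


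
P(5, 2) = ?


P(5,2) = 5!/3!
= 120/6
= 20

P(5,2) = 20


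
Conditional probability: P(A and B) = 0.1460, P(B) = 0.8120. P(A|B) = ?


P(A|B) = 0.1460/0.8120 = 0.1798

P(A|B) = 0.1798


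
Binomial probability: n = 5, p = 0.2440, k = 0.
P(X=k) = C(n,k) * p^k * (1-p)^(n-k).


C(5,0) = 1
p^0 = 1.000000
(1-p)^5 = 0.246950
P = 1 * 1.000000 * 0.246950 = 0.2469

P(X=0) = 0.2469


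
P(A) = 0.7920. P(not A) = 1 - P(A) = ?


P(not A) = 1 - 0.7920 = 0.2080

P(not A) = 0.2080


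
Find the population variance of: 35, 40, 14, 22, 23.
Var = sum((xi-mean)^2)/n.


Mean = 26.8000
Squared deviations: 67.2400, 174.2400, 163.8400, 23.0400, 14.4400
Sum = 442.8000
Variance = 442.8000/5 = 88.5600

Variance = 88.5600


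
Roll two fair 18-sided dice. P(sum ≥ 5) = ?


Total outcomes = 18×18 = 324
Favorable (sum ≥ 5): 318
P = 318/324 = 0.9815

P = 0.9815


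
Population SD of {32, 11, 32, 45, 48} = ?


Mean = 33.6000
Variance = 170.6400
SD = sqrt(170.6400) = 13.0629

SD = 13.0629


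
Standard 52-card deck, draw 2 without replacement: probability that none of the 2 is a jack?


P(no jacks) = (48/52) × (47/51)
= 0.8507

P = 0.8507


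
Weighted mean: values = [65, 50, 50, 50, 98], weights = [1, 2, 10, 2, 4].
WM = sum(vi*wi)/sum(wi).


Numerator = 65*1 + 50*2 + 50*10 + 50*2 + 98*4 = 1157
Denominator = 1 + 2 + 10 + 2 + 4 = 19
WM = 1157/19 = 60.8947

WM = 60.8947


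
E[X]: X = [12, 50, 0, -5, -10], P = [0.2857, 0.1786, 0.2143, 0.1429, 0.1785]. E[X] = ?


E[X] = 12*0.2857 + 50*0.1786 + 0*0.2143 - 5*0.1429 - 10*0.1785
= 3.4284 + 8.9300 + 0 - 0.7145 - 1.7850
= 9.8589

E[X] = 9.8589


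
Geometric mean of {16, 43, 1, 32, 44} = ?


Product = 16 × 43 × 1 × 32 × 44 = 968704
GM = 968704^(1/5) = 15.7485

GM = 15.7485


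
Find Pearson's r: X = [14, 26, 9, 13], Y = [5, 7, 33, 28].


Mean X = 15.5000, Mean Y = 18.2500
SD X = 6.344289, SD Y = 12.397076
Cov = -54.625000
r = -54.625000/(6.344289*12.397076) = -0.6945

r = -0.6945


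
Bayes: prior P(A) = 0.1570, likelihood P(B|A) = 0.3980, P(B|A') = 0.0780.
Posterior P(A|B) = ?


P(B) = P(B|A)*P(A) + P(B|A')*P(A')
= 0.3980*0.1570 + 0.0780*0.8430
= 0.062486 + 0.065754 = 0.128240
P(A|B) = 0.062486/0.128240 = 0.4873

P(A|B) = 0.4873


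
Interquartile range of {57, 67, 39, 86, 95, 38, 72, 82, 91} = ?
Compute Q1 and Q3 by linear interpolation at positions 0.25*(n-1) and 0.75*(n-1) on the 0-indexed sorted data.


Sorted: 38, 39, 57, 67, 72, 82, 86, 91, 95
Q1 (25th %ile) = 57.0000
Q3 (75th %ile) = 86.0000
IQR = 86.0000 - 57.0000 = 29.0000

IQR = 29.0000


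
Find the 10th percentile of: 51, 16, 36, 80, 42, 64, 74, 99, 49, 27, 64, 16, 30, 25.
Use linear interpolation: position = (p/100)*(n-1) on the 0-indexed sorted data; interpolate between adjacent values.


Sorted: 16, 16, 25, 27, 30, 36, 42, 49, 51, 64, 64, 74, 80, 99
n = 14
Index = 10/100 * 13 = 1.3000
Lower = data[1] = 16, Upper = data[2] = 25
P10 = 16 + 0.3000*(9) = 18.7000

P10 = 18.7000


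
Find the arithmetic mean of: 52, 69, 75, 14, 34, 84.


Sum = 52 + 69 + 75 + 14 + 34 + 84 = 328
n = 6
Mean = 328/6 = 54.6667

Mean = 54.6667


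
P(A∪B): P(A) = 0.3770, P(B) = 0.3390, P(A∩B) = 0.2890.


P(A∪B) = 0.3770 + 0.3390 - 0.2890
= 0.7160 - 0.2890
= 0.4270

P(A∪B) = 0.4270


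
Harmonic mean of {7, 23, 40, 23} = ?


Sum of reciprocals = 1/7 + 1/23 + 1/40 + 1/23 = 0.254814
HM = 4/0.254814 = 15.6977

HM = 15.6977


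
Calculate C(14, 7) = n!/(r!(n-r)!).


C(14,7) = 14!/(7! × 7!)
= 87178291200/(5040 × 5040)
= 3432

C(14,7) = 3432


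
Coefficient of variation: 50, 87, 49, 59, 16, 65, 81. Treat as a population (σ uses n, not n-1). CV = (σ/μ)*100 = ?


Mean = 58.1429
SD = 21.8071
CV = (21.8071/58.1429)*100 = 37.5061%

CV = 37.5061%


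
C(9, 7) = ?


C(9,7) = 9!/(7! × 2!)
= 362880/(5040 × 2)
= 36

C(9,7) = 36


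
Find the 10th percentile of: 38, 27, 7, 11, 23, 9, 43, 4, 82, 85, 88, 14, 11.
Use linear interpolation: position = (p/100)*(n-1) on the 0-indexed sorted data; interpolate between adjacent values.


Sorted: 4, 7, 9, 11, 11, 14, 23, 27, 38, 43, 82, 85, 88
n = 13
Index = 10/100 * 12 = 1.2000
Lower = data[1] = 7, Upper = data[2] = 9
P10 = 7 + 0.2000*(2) = 7.4000

P10 = 7.4000


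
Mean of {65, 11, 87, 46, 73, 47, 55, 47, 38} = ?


Sum = 65 + 11 + 87 + 46 + 73 + 47 + 55 + 47 + 38 = 469
n = 9
Mean = 469/9 = 52.1111

Mean = 52.1111


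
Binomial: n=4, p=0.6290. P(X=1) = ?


C(4,1) = 4
p^1 = 0.629000
(1-p)^3 = 0.051065
P = 4 * 0.629000 * 0.051065 = 0.1285

P(X=1) = 0.1285


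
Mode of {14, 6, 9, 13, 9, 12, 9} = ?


Frequencies: 6:1, 9:3, 12:1, 13:1, 14:1
Max frequency = 3
Mode = 9

Mode = 9


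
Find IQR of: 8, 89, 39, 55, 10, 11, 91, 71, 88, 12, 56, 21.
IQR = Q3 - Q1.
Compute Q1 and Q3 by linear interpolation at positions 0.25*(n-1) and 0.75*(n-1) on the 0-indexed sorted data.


Sorted: 8, 10, 11, 12, 21, 39, 55, 56, 71, 88, 89, 91
Q1 (25th %ile) = 11.7500
Q3 (75th %ile) = 75.2500
IQR = 75.2500 - 11.7500 = 63.5000

IQR = 63.5000


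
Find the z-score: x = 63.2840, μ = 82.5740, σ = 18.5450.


z = (63.2840 - 82.5740)/18.5450
= -19.2900/18.5450
= -1.0402

z = -1.0402


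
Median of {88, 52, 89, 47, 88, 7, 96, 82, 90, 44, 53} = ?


Sorted: 7, 44, 47, 52, 53, 82, 88, 88, 89, 90, 96
n = 11 (odd)
Middle value = 82

Median = 82


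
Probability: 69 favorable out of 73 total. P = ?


P = 69/73 = 0.9452

P = 0.9452


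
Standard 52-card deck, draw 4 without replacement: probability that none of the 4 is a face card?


P(no face cards) = (40/52) × (39/51) × (38/50) × (37/49)
= 0.3376

P = 0.3376


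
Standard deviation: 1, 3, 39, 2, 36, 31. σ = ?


Mean = 18.6667
Variance = 283.5556
SD = sqrt(283.5556) = 16.8391

SD = 16.8391


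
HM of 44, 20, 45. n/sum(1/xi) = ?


Sum of reciprocals = 1/44 + 1/20 + 1/45 = 0.094949
HM = 3/0.094949 = 31.5957

HM = 31.5957


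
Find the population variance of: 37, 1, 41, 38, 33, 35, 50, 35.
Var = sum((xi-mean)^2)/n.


Mean = 33.7500
Squared deviations: 10.5625, 1072.5625, 52.5625, 18.0625, 0.5625, 1.5625, 264.0625, 1.5625
Sum = 1421.5000
Variance = 1421.5000/8 = 177.6875

Variance = 177.6875


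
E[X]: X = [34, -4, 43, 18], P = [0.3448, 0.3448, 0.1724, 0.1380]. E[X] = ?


E[X] = 34*0.3448 - 4*0.3448 + 43*0.1724 + 18*0.1380
= 11.7232 - 1.3792 + 7.4132 + 2.4840
= 20.2412

E[X] = 20.2412


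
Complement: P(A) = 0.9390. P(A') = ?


P(not A) = 1 - 0.9390 = 0.0610

P(not A) = 0.0610


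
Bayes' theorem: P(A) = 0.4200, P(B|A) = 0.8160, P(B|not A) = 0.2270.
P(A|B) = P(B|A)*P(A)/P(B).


P(B) = P(B|A)*P(A) + P(B|A')*P(A')
= 0.8160*0.4200 + 0.2270*0.5800
= 0.342720 + 0.131660 = 0.474380
P(A|B) = 0.342720/0.474380 = 0.7225

P(A|B) = 0.7225


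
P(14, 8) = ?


P(14,8) = 14!/6!
= 87178291200/720
= 121080960

P(14,8) = 121080960


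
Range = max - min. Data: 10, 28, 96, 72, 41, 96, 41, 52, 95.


Max = 96, Min = 10
Range = 96 - 10 = 86

Range = 86


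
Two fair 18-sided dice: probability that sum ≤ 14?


Total outcomes = 18×18 = 324
Favorable (sum ≤ 14): 91
P = 91/324 = 0.2809

P = 0.2809


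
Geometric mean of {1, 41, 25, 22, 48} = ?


Product = 1 × 41 × 25 × 22 × 48 = 1082400
GM = 1082400^(1/5) = 16.1019

GM = 16.1019


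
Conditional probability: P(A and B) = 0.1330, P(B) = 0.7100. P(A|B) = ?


P(A|B) = 0.1330/0.7100 = 0.1873

P(A|B) = 0.1873


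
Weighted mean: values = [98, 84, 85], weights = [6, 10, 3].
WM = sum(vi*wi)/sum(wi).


Numerator = 98*6 + 84*10 + 85*3 = 1683
Denominator = 6 + 10 + 3 = 19
WM = 1683/19 = 88.5789

WM = 88.5789


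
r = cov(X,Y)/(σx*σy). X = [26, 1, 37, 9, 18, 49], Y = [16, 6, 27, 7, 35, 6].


Mean X = 23.3333, Mean Y = 16.1667
SD X = 16.254914, SD Y = 11.275588
Cov = 24.111111
r = 24.111111/(16.254914*11.275588) = 0.1316

r = 0.1316


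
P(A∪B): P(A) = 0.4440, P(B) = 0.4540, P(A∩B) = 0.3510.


P(A∪B) = 0.4440 + 0.4540 - 0.3510
= 0.8980 - 0.3510
= 0.5470

P(A∪B) = 0.5470


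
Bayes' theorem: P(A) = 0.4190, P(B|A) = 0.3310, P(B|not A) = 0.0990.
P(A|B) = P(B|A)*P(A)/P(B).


P(B) = P(B|A)*P(A) + P(B|A')*P(A')
= 0.3310*0.4190 + 0.0990*0.5810
= 0.138689 + 0.057519 = 0.196208
P(A|B) = 0.138689/0.196208 = 0.7068

P(A|B) = 0.7068


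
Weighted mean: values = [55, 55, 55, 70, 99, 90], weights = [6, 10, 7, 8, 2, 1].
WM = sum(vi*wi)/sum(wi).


Numerator = 55*6 + 55*10 + 55*7 + 70*8 + 99*2 + 90*1 = 2113
Denominator = 6 + 10 + 7 + 8 + 2 + 1 = 34
WM = 2113/34 = 62.1471

WM = 62.1471


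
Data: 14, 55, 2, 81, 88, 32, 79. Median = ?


Sorted: 2, 14, 32, 55, 79, 81, 88
n = 7 (odd)
Middle value = 55

Median = 55


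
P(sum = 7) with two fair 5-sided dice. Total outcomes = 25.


Total outcomes = 5×5 = 25
Favorable (sum = 7): 4
P = 4/25 = 0.1600

P = 0.1600


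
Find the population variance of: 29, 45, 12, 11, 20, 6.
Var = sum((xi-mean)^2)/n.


Mean = 20.5000
Squared deviations: 72.2500, 600.2500, 72.2500, 90.2500, 0.2500, 210.2500
Sum = 1045.5000
Variance = 1045.5000/6 = 174.2500

Variance = 174.2500


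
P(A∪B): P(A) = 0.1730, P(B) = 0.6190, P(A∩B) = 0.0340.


P(A∪B) = 0.1730 + 0.6190 - 0.0340
= 0.7920 - 0.0340
= 0.7580

P(A∪B) = 0.7580


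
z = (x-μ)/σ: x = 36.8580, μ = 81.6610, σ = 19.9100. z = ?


z = (36.8580 - 81.6610)/19.9100
= -44.8030/19.9100
= -2.2503

z = -2.2503


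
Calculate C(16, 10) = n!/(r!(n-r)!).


C(16,10) = 16!/(10! × 6!)
= 20922789888000/(3628800 × 720)
= 8008

C(16,10) = 8008


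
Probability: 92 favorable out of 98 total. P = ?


P = 92/98 = 0.9388

P = 0.9388


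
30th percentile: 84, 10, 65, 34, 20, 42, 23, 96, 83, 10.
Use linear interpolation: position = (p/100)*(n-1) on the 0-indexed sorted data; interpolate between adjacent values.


Sorted: 10, 10, 20, 23, 34, 42, 65, 83, 84, 96
n = 10
Index = 30/100 * 9 = 2.7000
Lower = data[2] = 20, Upper = data[3] = 23
P30 = 20 + 0.7000*(3) = 22.1000

P30 = 22.1000


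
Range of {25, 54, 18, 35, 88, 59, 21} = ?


Max = 88, Min = 18
Range = 88 - 18 = 70

Range = 70


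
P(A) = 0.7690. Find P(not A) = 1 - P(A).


P(not A) = 1 - 0.7690 = 0.2310

P(not A) = 0.2310


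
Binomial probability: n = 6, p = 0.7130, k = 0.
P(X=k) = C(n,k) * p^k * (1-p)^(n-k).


C(6,0) = 1
p^0 = 1.000000
(1-p)^6 = 0.000559
P = 1 * 1.000000 * 0.000559 = 0.0006

P(X=0) = 0.0006


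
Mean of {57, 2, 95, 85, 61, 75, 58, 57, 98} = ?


Sum = 57 + 2 + 95 + 85 + 61 + 75 + 58 + 57 + 98 = 588
n = 9
Mean = 588/9 = 65.3333

Mean = 65.3333


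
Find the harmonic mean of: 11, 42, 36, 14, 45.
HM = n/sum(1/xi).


Sum of reciprocals = 1/11 + 1/42 + 1/36 + 1/14 + 1/45 = 0.236147
HM = 5/0.236147 = 21.1732

HM = 21.1732


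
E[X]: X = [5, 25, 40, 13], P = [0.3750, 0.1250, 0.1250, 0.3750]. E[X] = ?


E[X] = 5*0.3750 + 25*0.1250 + 40*0.1250 + 13*0.3750
= 1.8750 + 3.1250 + 5.0000 + 4.8750
= 14.8750

E[X] = 14.8750


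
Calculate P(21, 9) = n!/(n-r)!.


P(21,9) = 21!/12!
= 51090942171709440000/479001600
= 106661318400

P(21,9) = 106661318400


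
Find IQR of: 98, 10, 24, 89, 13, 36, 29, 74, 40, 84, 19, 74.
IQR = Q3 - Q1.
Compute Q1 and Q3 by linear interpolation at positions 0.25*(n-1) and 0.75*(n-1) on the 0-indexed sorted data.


Sorted: 10, 13, 19, 24, 29, 36, 40, 74, 74, 84, 89, 98
Q1 (25th %ile) = 22.7500
Q3 (75th %ile) = 76.5000
IQR = 76.5000 - 22.7500 = 53.7500

IQR = 53.7500


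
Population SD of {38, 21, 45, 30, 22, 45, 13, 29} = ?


Mean = 30.3750
Variance = 118.4844
SD = sqrt(118.4844) = 10.8851

SD = 10.8851


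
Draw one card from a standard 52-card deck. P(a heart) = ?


13 hearts in 52 cards
P = 13/52 = 0.2500

P = 0.2500


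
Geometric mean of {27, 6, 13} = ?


Product = 27 × 6 × 13 = 2106
GM = 2106^(1/3) = 12.8180

GM = 12.8180


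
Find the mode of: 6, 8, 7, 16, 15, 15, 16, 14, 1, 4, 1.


Frequencies: 1:2, 4:1, 6:1, 7:1, 8:1, 14:1, 15:2, 16:2
Max frequency = 2
Mode = 1, 15, 16

Mode = 1, 15, 16


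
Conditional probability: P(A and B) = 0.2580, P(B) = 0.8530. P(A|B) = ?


P(A|B) = 0.2580/0.8530 = 0.3025

P(A|B) = 0.3025


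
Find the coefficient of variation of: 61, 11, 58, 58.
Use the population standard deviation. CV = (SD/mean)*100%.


Mean = 47.0000
SD = 20.8207
CV = (20.8207/47.0000)*100 = 44.2993%

CV = 44.2993%


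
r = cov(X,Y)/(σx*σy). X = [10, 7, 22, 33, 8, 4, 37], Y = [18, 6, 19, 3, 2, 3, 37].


Mean X = 17.2857, Mean Y = 12.5714
SD X = 12.417894, SD Y = 11.986387
Cov = 87.836735
r = 87.836735/(12.417894*11.986387) = 0.5901

r = 0.5901


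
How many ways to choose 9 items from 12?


C(12,9) = 12!/(9! × 3!)
= 479001600/(362880 × 6)
= 220

C(12,9) = 220


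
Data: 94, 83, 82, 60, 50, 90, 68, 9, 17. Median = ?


Sorted: 9, 17, 50, 60, 68, 82, 83, 90, 94
n = 9 (odd)
Middle value = 68

Median = 68


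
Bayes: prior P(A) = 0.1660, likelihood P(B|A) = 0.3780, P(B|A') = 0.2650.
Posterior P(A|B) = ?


P(B) = P(B|A)*P(A) + P(B|A')*P(A')
= 0.3780*0.1660 + 0.2650*0.8340
= 0.062748 + 0.221010 = 0.283758
P(A|B) = 0.062748/0.283758 = 0.2211

P(A|B) = 0.2211


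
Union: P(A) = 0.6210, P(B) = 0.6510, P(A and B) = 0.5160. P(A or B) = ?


P(A∪B) = 0.6210 + 0.6510 - 0.5160
= 1.2720 - 0.5160
= 0.7560

P(A∪B) = 0.7560


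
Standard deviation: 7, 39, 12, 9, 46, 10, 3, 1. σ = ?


Mean = 15.8750
Variance = 250.6094
SD = sqrt(250.6094) = 15.8306

SD = 15.8306


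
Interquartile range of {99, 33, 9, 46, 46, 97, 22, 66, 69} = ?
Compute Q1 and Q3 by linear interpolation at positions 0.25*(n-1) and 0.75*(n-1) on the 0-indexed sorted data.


Sorted: 9, 22, 33, 46, 46, 66, 69, 97, 99
Q1 (25th %ile) = 33.0000
Q3 (75th %ile) = 69.0000
IQR = 69.0000 - 33.0000 = 36.0000

IQR = 36.0000


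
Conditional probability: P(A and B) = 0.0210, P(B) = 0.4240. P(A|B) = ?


P(A|B) = 0.0210/0.4240 = 0.0495

P(A|B) = 0.0495


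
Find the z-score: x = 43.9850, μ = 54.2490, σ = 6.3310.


z = (43.9850 - 54.2490)/6.3310
= -10.2640/6.3310
= -1.6212

z = -1.6212


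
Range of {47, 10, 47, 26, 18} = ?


Max = 47, Min = 10
Range = 47 - 10 = 37

Range = 37


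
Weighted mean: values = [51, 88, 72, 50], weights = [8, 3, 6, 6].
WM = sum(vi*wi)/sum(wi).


Numerator = 51*8 + 88*3 + 72*6 + 50*6 = 1404
Denominator = 8 + 3 + 6 + 6 = 23
WM = 1404/23 = 61.0435

WM = 61.0435


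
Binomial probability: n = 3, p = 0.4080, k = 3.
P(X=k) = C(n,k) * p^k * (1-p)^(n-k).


C(3,3) = 1
p^3 = 0.067917
(1-p)^0 = 1.000000
P = 1 * 0.067917 * 1.000000 = 0.0679

P(X=3) = 0.0679


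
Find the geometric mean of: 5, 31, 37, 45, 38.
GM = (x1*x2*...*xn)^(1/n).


Product = 5 × 31 × 37 × 45 × 38 = 9806850
GM = 9806850^(1/5) = 25.0211

GM = 25.0211


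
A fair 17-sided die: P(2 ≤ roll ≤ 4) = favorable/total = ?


Favorable outcomes (2 ≤ roll ≤ 4): 3
Total outcomes = 17
P = 3/17 = 0.1765

P = 0.1765


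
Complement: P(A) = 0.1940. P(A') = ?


P(not A) = 1 - 0.1940 = 0.8060

P(not A) = 0.8060


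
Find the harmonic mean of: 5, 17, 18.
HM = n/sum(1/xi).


Sum of reciprocals = 1/5 + 1/17 + 1/18 = 0.314379
HM = 3/0.314379 = 9.5426

HM = 9.5426


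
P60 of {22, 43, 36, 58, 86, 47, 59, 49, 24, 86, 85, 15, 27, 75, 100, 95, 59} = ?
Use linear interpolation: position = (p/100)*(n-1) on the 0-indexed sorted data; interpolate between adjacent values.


Sorted: 15, 22, 24, 27, 36, 43, 47, 49, 58, 59, 59, 75, 85, 86, 86, 95, 100
n = 17
Index = 60/100 * 16 = 9.6000
Lower = data[9] = 59, Upper = data[10] = 59
P60 = 59 + 0.6000*(0) = 59.0000

P60 = 59.0000


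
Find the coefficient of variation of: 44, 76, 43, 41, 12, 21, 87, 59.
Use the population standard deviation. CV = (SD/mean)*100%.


Mean = 47.8750
SD = 23.8246
CV = (23.8246/47.8750)*100 = 49.7641%

CV = 49.7641%


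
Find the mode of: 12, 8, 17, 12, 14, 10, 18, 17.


Frequencies: 8:1, 10:1, 12:2, 14:1, 17:2, 18:1
Max frequency = 2
Mode = 12, 17

Mode = 12, 17


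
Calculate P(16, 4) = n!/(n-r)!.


P(16,4) = 16!/12!
= 20922789888000/479001600
= 43680

P(16,4) = 43680


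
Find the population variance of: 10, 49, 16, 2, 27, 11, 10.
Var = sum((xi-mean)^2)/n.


Mean = 17.8571
Squared deviations: 61.7347, 969.8776, 3.4490, 251.4490, 83.5918, 47.0204, 61.7347
Sum = 1478.8571
Variance = 1478.8571/7 = 211.2653

Variance = 211.2653


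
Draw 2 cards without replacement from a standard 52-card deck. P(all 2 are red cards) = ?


P(all red cards) = (26/52) × (25/51)
= 0.2451

P = 0.2451


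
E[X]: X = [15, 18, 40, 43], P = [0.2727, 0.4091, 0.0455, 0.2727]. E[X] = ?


E[X] = 15*0.2727 + 18*0.4091 + 40*0.0455 + 43*0.2727
= 4.0905 + 7.3638 + 1.8200 + 11.7261
= 25.0004

E[X] = 25.0004


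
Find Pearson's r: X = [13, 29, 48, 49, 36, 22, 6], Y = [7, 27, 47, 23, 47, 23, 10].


Mean X = 29.0000, Mean Y = 26.2857
SD X = 15.325050, SD Y = 14.723298
Cov = 168.428571
r = 168.428571/(15.325050*14.723298) = 0.7465

r = 0.7465


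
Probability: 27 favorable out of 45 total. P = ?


P = 27/45 = 0.6000

P = 0.6000


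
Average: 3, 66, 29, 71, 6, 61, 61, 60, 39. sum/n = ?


Sum = 3 + 66 + 29 + 71 + 6 + 61 + 61 + 60 + 39 = 396
n = 9
Mean = 396/9 = 44.0000

Mean = 44.0000


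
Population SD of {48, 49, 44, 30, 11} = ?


Mean = 36.4000
Variance = 207.4400
SD = sqrt(207.4400) = 14.4028

SD = 14.4028


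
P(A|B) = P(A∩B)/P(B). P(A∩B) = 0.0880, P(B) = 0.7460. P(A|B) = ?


P(A|B) = 0.0880/0.7460 = 0.1180

P(A|B) = 0.1180


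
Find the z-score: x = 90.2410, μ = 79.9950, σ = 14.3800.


z = (90.2410 - 79.9950)/14.3800
= 10.2460/14.3800
= 0.7125

z = 0.7125


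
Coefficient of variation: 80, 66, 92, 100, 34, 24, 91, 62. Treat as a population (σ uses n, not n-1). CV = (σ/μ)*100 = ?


Mean = 68.6250
SD = 25.9853
CV = (25.9853/68.6250)*100 = 37.8656%

CV = 37.8656%


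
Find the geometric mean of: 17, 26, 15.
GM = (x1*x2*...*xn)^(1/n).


Product = 17 × 26 × 15 = 6630
GM = 6630^(1/3) = 18.7862

GM = 18.7862


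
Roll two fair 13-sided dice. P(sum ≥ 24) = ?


Total outcomes = 13×13 = 169
Favorable (sum ≥ 24): 6
P = 6/169 = 0.0355

P = 0.0355


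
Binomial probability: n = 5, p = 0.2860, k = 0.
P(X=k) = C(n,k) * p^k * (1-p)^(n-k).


C(5,0) = 1
p^0 = 1.000000
(1-p)^5 = 0.185563
P = 1 * 1.000000 * 0.185563 = 0.1856

P(X=0) = 0.1856


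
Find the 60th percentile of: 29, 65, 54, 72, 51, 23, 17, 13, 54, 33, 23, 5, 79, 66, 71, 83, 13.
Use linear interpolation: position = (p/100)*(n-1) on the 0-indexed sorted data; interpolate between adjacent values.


Sorted: 5, 13, 13, 17, 23, 23, 29, 33, 51, 54, 54, 65, 66, 71, 72, 79, 83
n = 17
Index = 60/100 * 16 = 9.6000
Lower = data[9] = 54, Upper = data[10] = 54
P60 = 54 + 0.6000*(0) = 54.0000

P60 = 54.0000


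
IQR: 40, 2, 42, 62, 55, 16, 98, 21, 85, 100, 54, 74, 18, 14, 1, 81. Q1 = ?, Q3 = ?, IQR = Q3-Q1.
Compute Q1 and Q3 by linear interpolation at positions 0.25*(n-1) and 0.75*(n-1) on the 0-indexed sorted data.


Sorted: 1, 2, 14, 16, 18, 21, 40, 42, 54, 55, 62, 74, 81, 85, 98, 100
Q1 (25th %ile) = 17.5000
Q3 (75th %ile) = 75.7500
IQR = 75.7500 - 17.5000 = 58.2500

IQR = 58.2500


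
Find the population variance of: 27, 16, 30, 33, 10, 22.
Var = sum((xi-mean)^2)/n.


Mean = 23.0000
Squared deviations: 16.0000, 49.0000, 49.0000, 100.0000, 169.0000, 1.0000
Sum = 384.0000
Variance = 384.0000/6 = 64.0000

Variance = 64.0000


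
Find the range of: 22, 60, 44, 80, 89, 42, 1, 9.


Max = 89, Min = 1
Range = 89 - 1 = 88

Range = 88


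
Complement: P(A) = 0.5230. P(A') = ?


P(not A) = 1 - 0.5230 = 0.4770

P(not A) = 0.4770


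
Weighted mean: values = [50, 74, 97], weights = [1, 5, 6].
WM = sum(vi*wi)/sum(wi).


Numerator = 50*1 + 74*5 + 97*6 = 1002
Denominator = 1 + 5 + 6 = 12
WM = 1002/12 = 83.5000

WM = 83.5000


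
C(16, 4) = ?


C(16,4) = 16!/(4! × 12!)
= 20922789888000/(24 × 479001600)
= 1820

C(16,4) = 1820


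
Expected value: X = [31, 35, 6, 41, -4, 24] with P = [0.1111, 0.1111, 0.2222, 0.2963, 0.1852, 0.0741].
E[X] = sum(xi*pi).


E[X] = 31*0.1111 + 35*0.1111 + 6*0.2222 + 41*0.2963 - 4*0.1852 + 24*0.0741
= 3.4441 + 3.8885 + 1.3332 + 12.1483 - 0.7408 + 1.7784
= 21.8517

E[X] = 21.8517


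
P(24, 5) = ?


P(24,5) = 24!/19!
= 620448401733239439360000/121645100408832000
= 5100480

P(24,5) = 5100480


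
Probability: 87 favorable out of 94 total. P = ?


P = 87/94 = 0.9255

P = 0.9255


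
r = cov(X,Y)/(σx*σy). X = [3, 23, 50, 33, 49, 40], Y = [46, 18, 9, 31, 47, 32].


Mean X = 33.0000, Mean Y = 30.5000
SD X = 16.299284, SD Y = 13.744696
Cov = -71.833333
r = -71.833333/(16.299284*13.744696) = -0.3206

r = -0.3206


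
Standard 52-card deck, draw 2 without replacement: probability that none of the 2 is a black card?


P(no black cards) = (26/52) × (25/51)
= 0.2451

P = 0.2451


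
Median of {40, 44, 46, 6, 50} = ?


Sorted: 6, 40, 44, 46, 50
n = 5 (odd)
Middle value = 44

Median = 44


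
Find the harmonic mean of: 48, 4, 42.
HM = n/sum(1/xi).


Sum of reciprocals = 1/48 + 1/4 + 1/42 = 0.294643
HM = 3/0.294643 = 10.1818

HM = 10.1818


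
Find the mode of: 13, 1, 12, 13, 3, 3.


Frequencies: 1:1, 3:2, 12:1, 13:2
Max frequency = 2
Mode = 3, 13

Mode = 3, 13


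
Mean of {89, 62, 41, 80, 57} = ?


Sum = 89 + 62 + 41 + 80 + 57 = 329
n = 5
Mean = 329/5 = 65.8000

Mean = 65.8000


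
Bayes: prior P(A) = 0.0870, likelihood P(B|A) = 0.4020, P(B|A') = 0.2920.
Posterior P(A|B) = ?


P(B) = P(B|A)*P(A) + P(B|A')*P(A')
= 0.4020*0.0870 + 0.2920*0.9130
= 0.034974 + 0.266596 = 0.301570
P(A|B) = 0.034974/0.301570 = 0.1160

P(A|B) = 0.1160


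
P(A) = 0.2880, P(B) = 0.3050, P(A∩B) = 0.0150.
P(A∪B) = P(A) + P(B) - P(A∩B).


P(A∪B) = 0.2880 + 0.3050 - 0.0150
= 0.5930 - 0.0150
= 0.5780

P(A∪B) = 0.5780


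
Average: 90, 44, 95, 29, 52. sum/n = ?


Sum = 90 + 44 + 95 + 29 + 52 = 310
n = 5
Mean = 310/5 = 62.0000

Mean = 62.0000


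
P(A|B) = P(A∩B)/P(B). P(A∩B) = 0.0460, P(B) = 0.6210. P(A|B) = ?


P(A|B) = 0.0460/0.6210 = 0.0741

P(A|B) = 0.0741


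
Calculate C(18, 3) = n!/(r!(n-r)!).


C(18,3) = 18!/(3! × 15!)
= 6402373705728000/(6 × 1307674368000)
= 816

C(18,3) = 816


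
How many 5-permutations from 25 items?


P(25,5) = 25!/20!
= 15511210043330985984000000/2432902008176640000
= 6375600

P(25,5) = 6375600


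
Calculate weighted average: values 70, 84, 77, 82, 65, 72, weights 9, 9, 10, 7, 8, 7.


Numerator = 70*9 + 84*9 + 77*10 + 82*7 + 65*8 + 72*7 = 3754
Denominator = 9 + 9 + 10 + 7 + 8 + 7 = 50
WM = 3754/50 = 75.0800

WM = 75.0800


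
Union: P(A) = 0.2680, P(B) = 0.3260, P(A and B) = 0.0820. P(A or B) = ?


P(A∪B) = 0.2680 + 0.3260 - 0.0820
= 0.5940 - 0.0820
= 0.5120

P(A∪B) = 0.5120


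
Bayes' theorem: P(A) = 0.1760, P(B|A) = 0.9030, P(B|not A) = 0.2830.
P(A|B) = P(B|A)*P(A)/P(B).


P(B) = P(B|A)*P(A) + P(B|A')*P(A')
= 0.9030*0.1760 + 0.2830*0.8240
= 0.158928 + 0.233192 = 0.392120
P(A|B) = 0.158928/0.392120 = 0.4053

P(A|B) = 0.4053


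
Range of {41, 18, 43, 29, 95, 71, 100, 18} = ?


Max = 100, Min = 18
Range = 100 - 18 = 82

Range = 82


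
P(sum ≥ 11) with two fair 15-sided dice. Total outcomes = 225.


Total outcomes = 15×15 = 225
Favorable (sum ≥ 11): 180
P = 180/225 = 0.8000

P = 0.8000


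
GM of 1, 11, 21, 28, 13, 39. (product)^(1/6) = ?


Product = 1 × 11 × 21 × 28 × 13 × 39 = 3279276
GM = 3279276^(1/6) = 12.1889

GM = 12.1889


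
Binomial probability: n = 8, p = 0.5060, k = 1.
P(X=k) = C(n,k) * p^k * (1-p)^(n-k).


C(8,1) = 8
p^1 = 0.506000
(1-p)^7 = 0.007179
P = 8 * 0.506000 * 0.007179 = 0.0291

P(X=1) = 0.0291


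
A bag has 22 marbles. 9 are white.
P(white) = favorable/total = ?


P = 9/22 = 0.4091

P = 0.4091


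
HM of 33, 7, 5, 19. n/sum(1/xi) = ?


Sum of reciprocals = 1/33 + 1/7 + 1/5 + 1/19 = 0.425792
HM = 4/0.425792 = 9.3943

HM = 9.3943


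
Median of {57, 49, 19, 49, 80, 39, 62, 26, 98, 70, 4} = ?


Sorted: 4, 19, 26, 39, 49, 49, 57, 62, 70, 80, 98
n = 11 (odd)
Middle value = 49

Median = 49


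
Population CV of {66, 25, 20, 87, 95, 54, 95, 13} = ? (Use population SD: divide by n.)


Mean = 56.8750
SD = 32.0290
CV = (32.0290/56.8750)*100 = 56.3148%

CV = 56.3148%


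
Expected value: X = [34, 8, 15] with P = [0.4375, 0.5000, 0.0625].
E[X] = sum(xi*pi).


E[X] = 34*0.4375 + 8*0.5000 + 15*0.0625
= 14.8750 + 4.0000 + 0.9375
= 19.8125

E[X] = 19.8125


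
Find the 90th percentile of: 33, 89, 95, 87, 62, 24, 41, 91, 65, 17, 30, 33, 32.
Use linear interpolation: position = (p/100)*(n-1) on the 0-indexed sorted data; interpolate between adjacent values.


Sorted: 17, 24, 30, 32, 33, 33, 41, 62, 65, 87, 89, 91, 95
n = 13
Index = 90/100 * 12 = 10.8000
Lower = data[10] = 89, Upper = data[11] = 91
P90 = 89 + 0.8000*(2) = 90.6000

P90 = 90.6000


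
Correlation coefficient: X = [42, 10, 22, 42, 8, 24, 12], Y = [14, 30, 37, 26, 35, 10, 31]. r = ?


Mean X = 22.8571, Mean Y = 26.1429
SD X = 13.303368, SD Y = 9.583148
Cov = -70.979592
r = -70.979592/(13.303368*9.583148) = -0.5568

r = -0.5568


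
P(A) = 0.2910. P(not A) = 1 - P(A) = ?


P(not A) = 1 - 0.2910 = 0.7090

P(not A) = 0.7090


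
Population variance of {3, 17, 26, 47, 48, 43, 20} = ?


Mean = 29.1429
Squared deviations: 683.4490, 147.4490, 9.8776, 318.8776, 355.5918, 192.0204, 83.5918
Sum = 1790.8571
Variance = 1790.8571/7 = 255.8367

Variance = 255.8367


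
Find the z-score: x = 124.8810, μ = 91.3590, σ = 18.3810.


z = (124.8810 - 91.3590)/18.3810
= 33.5220/18.3810
= 1.8237

z = 1.8237


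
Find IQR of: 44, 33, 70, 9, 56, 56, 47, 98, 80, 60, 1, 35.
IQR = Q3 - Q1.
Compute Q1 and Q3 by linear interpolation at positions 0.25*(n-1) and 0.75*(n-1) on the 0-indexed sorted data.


Sorted: 1, 9, 33, 35, 44, 47, 56, 56, 60, 70, 80, 98
Q1 (25th %ile) = 34.5000
Q3 (75th %ile) = 62.5000
IQR = 62.5000 - 34.5000 = 28.0000

IQR = 28.0000
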